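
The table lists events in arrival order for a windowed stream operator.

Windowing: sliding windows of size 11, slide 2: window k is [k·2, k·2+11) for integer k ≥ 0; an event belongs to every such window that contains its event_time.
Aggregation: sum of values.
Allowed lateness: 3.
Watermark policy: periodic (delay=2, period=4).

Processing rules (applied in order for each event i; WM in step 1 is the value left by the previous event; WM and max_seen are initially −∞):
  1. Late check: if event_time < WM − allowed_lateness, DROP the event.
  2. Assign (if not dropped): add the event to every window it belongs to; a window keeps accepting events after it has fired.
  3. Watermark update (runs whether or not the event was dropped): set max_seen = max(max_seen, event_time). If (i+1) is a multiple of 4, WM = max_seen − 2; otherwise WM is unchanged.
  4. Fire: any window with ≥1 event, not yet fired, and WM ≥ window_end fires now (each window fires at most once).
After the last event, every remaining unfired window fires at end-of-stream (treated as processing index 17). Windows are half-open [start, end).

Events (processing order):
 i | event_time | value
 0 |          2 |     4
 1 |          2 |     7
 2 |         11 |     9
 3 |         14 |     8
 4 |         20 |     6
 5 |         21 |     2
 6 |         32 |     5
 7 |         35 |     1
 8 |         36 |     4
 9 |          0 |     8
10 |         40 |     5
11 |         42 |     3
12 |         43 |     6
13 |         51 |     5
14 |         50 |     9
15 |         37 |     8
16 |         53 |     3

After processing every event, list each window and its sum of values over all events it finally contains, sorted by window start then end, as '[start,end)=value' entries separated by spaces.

i=0 t=2 v=4: → [2,13),[0,11); WM=−∞
i=1 t=2 v=7: → [2,13),[0,11); WM=−∞
i=2 t=11 v=9: → [10,21),[8,19),[6,17),[4,15),[2,13); WM=−∞
i=3 t=14 v=8: → [14,25),[12,23),[10,21),[8,19),[6,17),[4,15); WM=12; [0,11) fires=11
i=4 t=20 v=6: → [20,31),[18,29),[16,27),[14,25),[12,23),[10,21); WM=12
i=5 t=21 v=2: → [20,31),[18,29),[16,27),[14,25),[12,23); WM=12
i=6 t=32 v=5: → [32,43),[30,41),[28,39),[26,37),[24,35),[22,33); WM=12
i=7 t=35 v=1: → [34,45),[32,43),[30,41),[28,39),[26,37); WM=33; [2,13) fires=20 [4,15) fires=17 [6,17) fires=17 [8,19) fires=17 [10,21) fires=23 [12,23) fires=16 [14,25) fires=16 [16,27) fires=8 [18,29) fires=8 [20,31) fires=8 [22,33) fires=5
i=8 t=36 v=4: → [36,47),[34,45),[32,43),[30,41),[28,39),[26,37); WM=33
i=9 t=0 v=8: DROP (t<33-3); WM=33
i=10 t=40 v=5: → [40,51),[38,49),[36,47),[34,45),[32,43),[30,41); WM=33
i=11 t=42 v=3: → [42,53),[40,51),[38,49),[36,47),[34,45),[32,43); WM=40; [24,35) fires=5 [26,37) fires=10 [28,39) fires=10
i=12 t=43 v=6: → [42,53),[40,51),[38,49),[36,47),[34,45); WM=40
i=13 t=51 v=5: → [50,61),[48,59),[46,57),[44,55),[42,53); WM=40
i=14 t=50 v=9: → [50,61),[48,59),[46,57),[44,55),[42,53),[40,51); WM=40
i=15 t=37 v=8: → [36,47),[34,45),[32,43),[30,41),[28,39); WM=49; [30,41) fires=23 [32,43) fires=26 [34,45) fires=27 [36,47) fires=26 [38,49) fires=14
i=16 t=53 v=3: → [52,63),[50,61),[48,59),[46,57),[44,55); WM=49

[0,11)=11 [2,13)=20 [4,15)=17 [6,17)=17 [8,19)=17 [10,21)=23 [12,23)=16 [14,25)=16 [16,27)=8 [18,29)=8 [20,31)=8 [22,33)=5 [24,35)=5 [26,37)=10 [28,39)=18 [30,41)=23 [32,43)=26 [34,45)=27 [36,47)=26 [38,49)=14 [40,51)=23 [42,53)=23 [44,55)=17 [46,57)=17 [48,59)=17 [50,61)=17 [52,63)=3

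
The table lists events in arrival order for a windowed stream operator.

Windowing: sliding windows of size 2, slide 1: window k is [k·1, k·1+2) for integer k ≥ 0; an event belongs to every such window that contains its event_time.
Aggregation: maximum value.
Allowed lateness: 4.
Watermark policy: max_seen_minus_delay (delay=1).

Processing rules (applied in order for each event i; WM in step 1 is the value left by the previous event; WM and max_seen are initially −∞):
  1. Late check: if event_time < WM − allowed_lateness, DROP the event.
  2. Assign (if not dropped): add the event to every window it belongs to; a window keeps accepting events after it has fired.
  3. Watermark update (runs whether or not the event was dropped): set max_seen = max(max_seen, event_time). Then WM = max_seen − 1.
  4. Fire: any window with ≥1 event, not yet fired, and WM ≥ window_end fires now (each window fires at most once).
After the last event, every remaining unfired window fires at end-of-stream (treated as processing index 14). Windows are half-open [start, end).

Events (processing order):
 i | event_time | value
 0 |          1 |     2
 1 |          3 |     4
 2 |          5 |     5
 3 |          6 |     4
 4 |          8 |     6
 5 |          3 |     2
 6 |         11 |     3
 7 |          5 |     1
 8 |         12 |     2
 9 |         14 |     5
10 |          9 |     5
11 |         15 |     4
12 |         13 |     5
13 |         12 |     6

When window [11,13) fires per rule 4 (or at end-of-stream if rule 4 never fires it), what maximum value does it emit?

i=0 t=1 v=2: → [1,3),[0,2); WM=0
i=1 t=3 v=4: → [3,5),[2,4); WM=2; [0,2) fires=2
i=2 t=5 v=5: → [5,7),[4,6); WM=4; [1,3) fires=2 [2,4) fires=4
i=3 t=6 v=4: → [6,8),[5,7); WM=5; [3,5) fires=4
i=4 t=8 v=6: → [8,10),[7,9); WM=7; [4,6) fires=5 [5,7) fires=5
i=5 t=3 v=2: → [3,5),[2,4); WM=7
i=6 t=11 v=3: → [11,13),[10,12); WM=10; [6,8) fires=4 [7,9) fires=6 [8,10) fires=6
i=7 t=5 v=1: DROP (t<10-4); WM=10
i=8 t=12 v=2: → [12,14),[11,13); WM=11
i=9 t=14 v=5: → [14,16),[13,15); WM=13; [10,12) fires=3 [11,13) fires=3
i=10 t=9 v=5: → [9,11),[8,10); WM=13; [9,11) fires=5
i=11 t=15 v=4: → [15,17),[14,16); WM=14; [12,14) fires=2
i=12 t=13 v=5: → [13,15),[12,14); WM=14
i=13 t=12 v=6: → [12,14),[11,13); WM=14

3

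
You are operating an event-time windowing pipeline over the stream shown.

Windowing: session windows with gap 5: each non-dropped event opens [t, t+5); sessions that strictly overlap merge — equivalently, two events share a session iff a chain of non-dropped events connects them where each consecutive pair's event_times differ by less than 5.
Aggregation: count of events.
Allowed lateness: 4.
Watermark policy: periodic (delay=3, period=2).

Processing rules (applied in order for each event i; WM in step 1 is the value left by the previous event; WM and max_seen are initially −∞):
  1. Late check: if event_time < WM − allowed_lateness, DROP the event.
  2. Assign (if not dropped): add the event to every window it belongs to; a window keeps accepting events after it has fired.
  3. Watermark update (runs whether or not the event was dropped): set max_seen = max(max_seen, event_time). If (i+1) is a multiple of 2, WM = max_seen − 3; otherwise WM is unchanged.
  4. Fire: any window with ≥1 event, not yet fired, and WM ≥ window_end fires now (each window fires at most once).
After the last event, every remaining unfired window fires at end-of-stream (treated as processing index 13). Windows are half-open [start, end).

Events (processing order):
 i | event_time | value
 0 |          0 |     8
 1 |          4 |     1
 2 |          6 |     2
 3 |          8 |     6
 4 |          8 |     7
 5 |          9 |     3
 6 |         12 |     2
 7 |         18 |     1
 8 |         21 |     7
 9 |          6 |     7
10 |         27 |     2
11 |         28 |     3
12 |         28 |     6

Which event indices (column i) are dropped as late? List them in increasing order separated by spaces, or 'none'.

9

i=0 t=0 v=8: → [0,5); WM=−∞
i=1 t=4 v=1: → [0,9); WM=1
i=2 t=6 v=2: → [0,11); WM=1
i=3 t=8 v=6: → [0,13); WM=5
i=4 t=8 v=7: → [0,13); WM=5
i=5 t=9 v=3: → [0,14); WM=6
i=6 t=12 v=2: → [0,17); WM=6
i=7 t=18 v=1: → [18,23); WM=15
i=8 t=21 v=7: → [18,26); WM=15
i=9 t=6 v=7: DROP (t<15-4); WM=18
i=10 t=27 v=2: → [27,32); WM=18
i=11 t=28 v=3: → [27,33); WM=25
i=12 t=28 v=6: → [27,33); WM=25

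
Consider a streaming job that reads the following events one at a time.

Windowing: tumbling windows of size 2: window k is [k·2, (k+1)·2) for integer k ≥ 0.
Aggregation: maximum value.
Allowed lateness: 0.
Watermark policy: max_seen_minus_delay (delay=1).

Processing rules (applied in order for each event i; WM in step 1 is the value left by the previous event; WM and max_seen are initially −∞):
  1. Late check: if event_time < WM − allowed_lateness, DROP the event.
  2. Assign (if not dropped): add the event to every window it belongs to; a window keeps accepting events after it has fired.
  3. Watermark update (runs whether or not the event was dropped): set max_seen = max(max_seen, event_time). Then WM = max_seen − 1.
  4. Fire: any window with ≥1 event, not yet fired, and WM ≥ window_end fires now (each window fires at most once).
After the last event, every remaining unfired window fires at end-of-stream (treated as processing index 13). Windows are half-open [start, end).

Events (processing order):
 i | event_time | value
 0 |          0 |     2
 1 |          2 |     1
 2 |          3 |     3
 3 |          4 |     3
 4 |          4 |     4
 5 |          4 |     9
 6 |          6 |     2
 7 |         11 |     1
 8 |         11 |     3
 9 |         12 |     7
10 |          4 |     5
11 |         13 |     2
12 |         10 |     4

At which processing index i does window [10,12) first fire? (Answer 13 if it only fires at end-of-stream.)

11

i=0 t=0 v=2: → [0,2); WM=-1
i=1 t=2 v=1: → [2,4); WM=1
i=2 t=3 v=3: → [2,4); WM=2; [0,2) fires=2
i=3 t=4 v=3: → [4,6); WM=3
i=4 t=4 v=4: → [4,6); WM=3
i=5 t=4 v=9: → [4,6); WM=3
i=6 t=6 v=2: → [6,8); WM=5; [2,4) fires=3
i=7 t=11 v=1: → [10,12); WM=10; [4,6) fires=9 [6,8) fires=2
i=8 t=11 v=3: → [10,12); WM=10
i=9 t=12 v=7: → [12,14); WM=11
i=10 t=4 v=5: DROP (t<11-0); WM=11
i=11 t=13 v=2: → [12,14); WM=12; [10,12) fires=3
i=12 t=10 v=4: DROP (t<12-0); WM=12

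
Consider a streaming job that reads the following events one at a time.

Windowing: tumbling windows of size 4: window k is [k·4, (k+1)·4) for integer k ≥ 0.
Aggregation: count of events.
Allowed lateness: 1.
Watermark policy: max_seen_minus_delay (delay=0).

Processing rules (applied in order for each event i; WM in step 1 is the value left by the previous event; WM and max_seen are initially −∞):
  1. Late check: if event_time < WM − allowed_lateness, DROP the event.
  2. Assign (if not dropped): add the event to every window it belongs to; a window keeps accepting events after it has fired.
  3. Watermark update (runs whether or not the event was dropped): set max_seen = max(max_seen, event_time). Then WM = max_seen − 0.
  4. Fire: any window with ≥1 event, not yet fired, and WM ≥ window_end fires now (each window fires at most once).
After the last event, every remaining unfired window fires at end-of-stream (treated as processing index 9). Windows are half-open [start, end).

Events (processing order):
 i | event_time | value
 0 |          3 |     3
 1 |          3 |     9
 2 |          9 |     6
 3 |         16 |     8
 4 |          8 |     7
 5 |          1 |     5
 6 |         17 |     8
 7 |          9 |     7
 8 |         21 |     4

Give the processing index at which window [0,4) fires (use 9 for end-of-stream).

i=0 t=3 v=3: → [0,4); WM=3
i=1 t=3 v=9: → [0,4); WM=3
i=2 t=9 v=6: → [8,12); WM=9; [0,4) fires=2
i=3 t=16 v=8: → [16,20); WM=16; [8,12) fires=1
i=4 t=8 v=7: DROP (t<16-1); WM=16
i=5 t=1 v=5: DROP (t<16-1); WM=16
i=6 t=17 v=8: → [16,20); WM=17
i=7 t=9 v=7: DROP (t<17-1); WM=17
i=8 t=21 v=4: → [20,24); WM=21; [16,20) fires=2

2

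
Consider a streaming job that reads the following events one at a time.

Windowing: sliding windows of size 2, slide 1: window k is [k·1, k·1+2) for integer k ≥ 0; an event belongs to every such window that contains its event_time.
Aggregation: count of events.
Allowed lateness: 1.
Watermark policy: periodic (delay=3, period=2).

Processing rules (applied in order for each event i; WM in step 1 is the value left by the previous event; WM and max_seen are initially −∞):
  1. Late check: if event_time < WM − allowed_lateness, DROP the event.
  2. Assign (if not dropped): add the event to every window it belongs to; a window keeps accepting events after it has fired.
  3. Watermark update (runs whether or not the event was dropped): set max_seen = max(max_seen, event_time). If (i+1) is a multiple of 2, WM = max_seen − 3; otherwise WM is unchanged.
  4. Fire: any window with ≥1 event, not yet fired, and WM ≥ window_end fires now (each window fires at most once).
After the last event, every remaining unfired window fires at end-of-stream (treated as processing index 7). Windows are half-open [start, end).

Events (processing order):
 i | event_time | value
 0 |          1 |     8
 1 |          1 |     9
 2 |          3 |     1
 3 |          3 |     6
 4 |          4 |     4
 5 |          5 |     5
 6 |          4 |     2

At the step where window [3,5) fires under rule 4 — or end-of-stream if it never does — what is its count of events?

4

i=0 t=1 v=8: → [1,3),[0,2); WM=−∞
i=1 t=1 v=9: → [1,3),[0,2); WM=-2
i=2 t=3 v=1: → [3,5),[2,4); WM=-2
i=3 t=3 v=6: → [3,5),[2,4); WM=0
i=4 t=4 v=4: → [4,6),[3,5); WM=0
i=5 t=5 v=5: → [5,7),[4,6); WM=2; [0,2) fires=2
i=6 t=4 v=2: → [4,6),[3,5); WM=2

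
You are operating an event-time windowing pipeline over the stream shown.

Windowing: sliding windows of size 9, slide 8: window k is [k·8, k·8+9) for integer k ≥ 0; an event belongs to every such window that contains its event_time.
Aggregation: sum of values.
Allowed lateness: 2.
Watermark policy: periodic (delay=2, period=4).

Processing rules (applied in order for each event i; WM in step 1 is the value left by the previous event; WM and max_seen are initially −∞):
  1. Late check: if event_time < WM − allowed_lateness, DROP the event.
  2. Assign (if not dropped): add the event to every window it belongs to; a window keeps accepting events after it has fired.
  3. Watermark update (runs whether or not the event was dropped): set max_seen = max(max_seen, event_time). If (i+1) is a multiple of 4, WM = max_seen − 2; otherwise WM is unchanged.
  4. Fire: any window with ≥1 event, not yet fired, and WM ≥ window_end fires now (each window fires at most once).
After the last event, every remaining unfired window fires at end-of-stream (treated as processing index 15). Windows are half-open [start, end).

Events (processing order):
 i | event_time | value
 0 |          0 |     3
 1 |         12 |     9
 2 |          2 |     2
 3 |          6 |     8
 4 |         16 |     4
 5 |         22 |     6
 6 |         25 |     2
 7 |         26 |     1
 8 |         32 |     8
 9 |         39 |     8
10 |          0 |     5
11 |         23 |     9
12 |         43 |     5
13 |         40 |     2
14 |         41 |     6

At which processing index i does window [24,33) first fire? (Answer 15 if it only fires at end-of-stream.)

11

i=0 t=0 v=3: → [0,9); WM=−∞
i=1 t=12 v=9: → [8,17); WM=−∞
i=2 t=2 v=2: → [0,9); WM=−∞
i=3 t=6 v=8: → [0,9); WM=10; [0,9) fires=13
i=4 t=16 v=4: → [16,25),[8,17); WM=10
i=5 t=22 v=6: → [16,25); WM=10
i=6 t=25 v=2: → [24,33); WM=10
i=7 t=26 v=1: → [24,33); WM=24; [8,17) fires=13
i=8 t=32 v=8: → [32,41),[24,33); WM=24
i=9 t=39 v=8: → [32,41); WM=24
i=10 t=0 v=5: DROP (t<24-2); WM=24
i=11 t=23 v=9: → [16,25); WM=37; [16,25) fires=19 [24,33) fires=11
i=12 t=43 v=5: → [40,49); WM=37
i=13 t=40 v=2: → [40,49),[32,41); WM=37
i=14 t=41 v=6: → [40,49); WM=37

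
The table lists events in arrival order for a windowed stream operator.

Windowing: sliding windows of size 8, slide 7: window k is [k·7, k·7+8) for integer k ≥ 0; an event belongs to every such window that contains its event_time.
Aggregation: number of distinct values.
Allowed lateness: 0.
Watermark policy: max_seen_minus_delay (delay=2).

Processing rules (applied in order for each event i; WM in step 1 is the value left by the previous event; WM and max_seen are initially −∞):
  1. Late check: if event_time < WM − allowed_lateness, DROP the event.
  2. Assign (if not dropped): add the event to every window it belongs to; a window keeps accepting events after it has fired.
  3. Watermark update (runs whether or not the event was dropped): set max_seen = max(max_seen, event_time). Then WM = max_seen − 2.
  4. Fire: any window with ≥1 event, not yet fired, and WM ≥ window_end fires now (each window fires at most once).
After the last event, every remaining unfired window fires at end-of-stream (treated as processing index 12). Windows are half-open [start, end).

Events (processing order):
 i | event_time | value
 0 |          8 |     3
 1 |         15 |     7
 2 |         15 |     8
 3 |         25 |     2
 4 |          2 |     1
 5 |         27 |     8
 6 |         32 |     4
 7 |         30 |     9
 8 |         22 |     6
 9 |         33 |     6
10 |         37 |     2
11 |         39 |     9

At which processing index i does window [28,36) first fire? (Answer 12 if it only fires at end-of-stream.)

i=0 t=8 v=3: → [7,15); WM=6
i=1 t=15 v=7: → [14,22); WM=13
i=2 t=15 v=8: → [14,22); WM=13
i=3 t=25 v=2: → [21,29); WM=23; [7,15) fires=1 [14,22) fires=2
i=4 t=2 v=1: DROP (t<23-0); WM=23
i=5 t=27 v=8: → [21,29); WM=25
i=6 t=32 v=4: → [28,36); WM=30; [21,29) fires=2
i=7 t=30 v=9: → [28,36); WM=30
i=8 t=22 v=6: DROP (t<30-0); WM=30
i=9 t=33 v=6: → [28,36); WM=31
i=10 t=37 v=2: → [35,43); WM=35
i=11 t=39 v=9: → [35,43); WM=37; [28,36) fires=3

11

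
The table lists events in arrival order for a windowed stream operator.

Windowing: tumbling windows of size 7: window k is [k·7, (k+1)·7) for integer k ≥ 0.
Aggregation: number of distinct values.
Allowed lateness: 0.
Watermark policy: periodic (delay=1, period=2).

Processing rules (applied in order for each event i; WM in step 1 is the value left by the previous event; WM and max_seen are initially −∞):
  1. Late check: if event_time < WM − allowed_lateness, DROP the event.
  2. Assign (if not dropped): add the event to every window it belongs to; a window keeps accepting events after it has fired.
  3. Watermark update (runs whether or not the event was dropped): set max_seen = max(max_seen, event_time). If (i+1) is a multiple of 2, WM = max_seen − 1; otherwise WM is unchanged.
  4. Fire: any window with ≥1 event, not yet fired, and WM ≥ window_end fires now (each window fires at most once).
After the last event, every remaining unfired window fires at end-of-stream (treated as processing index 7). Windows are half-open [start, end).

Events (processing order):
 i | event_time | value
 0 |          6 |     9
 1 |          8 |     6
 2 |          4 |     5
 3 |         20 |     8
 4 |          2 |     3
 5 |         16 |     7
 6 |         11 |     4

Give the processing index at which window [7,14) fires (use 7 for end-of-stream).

3

i=0 t=6 v=9: → [0,7); WM=−∞
i=1 t=8 v=6: → [7,14); WM=7; [0,7) fires=1
i=2 t=4 v=5: DROP (t<7-0); WM=7
i=3 t=20 v=8: → [14,21); WM=19; [7,14) fires=1
i=4 t=2 v=3: DROP (t<19-0); WM=19
i=5 t=16 v=7: DROP (t<19-0); WM=19
i=6 t=11 v=4: DROP (t<19-0); WM=19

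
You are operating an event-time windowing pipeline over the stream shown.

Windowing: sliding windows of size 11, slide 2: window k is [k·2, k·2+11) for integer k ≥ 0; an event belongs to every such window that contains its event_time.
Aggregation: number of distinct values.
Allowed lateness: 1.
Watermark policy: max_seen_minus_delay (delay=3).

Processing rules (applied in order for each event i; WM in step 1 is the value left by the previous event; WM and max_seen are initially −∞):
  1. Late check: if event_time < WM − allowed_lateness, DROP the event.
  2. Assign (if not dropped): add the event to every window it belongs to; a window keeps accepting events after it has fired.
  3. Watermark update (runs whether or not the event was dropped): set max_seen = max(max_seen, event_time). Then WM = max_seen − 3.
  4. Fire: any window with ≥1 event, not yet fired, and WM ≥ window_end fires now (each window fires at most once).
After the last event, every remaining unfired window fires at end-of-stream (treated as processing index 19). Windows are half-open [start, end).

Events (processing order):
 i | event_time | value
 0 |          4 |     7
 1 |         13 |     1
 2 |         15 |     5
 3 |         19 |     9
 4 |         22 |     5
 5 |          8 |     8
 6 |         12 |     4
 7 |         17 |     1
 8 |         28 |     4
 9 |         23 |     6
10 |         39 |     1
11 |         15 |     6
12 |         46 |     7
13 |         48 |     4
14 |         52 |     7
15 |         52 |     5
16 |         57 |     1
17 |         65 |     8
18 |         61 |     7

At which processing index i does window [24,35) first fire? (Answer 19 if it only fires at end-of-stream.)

10

i=0 t=4 v=7: → [4,15),[2,13),[0,11); WM=1
i=1 t=13 v=1: → [12,23),[10,21),[8,19),[6,17),[4,15); WM=10
i=2 t=15 v=5: → [14,25),[12,23),[10,21),[8,19),[6,17); WM=12; [0,11) fires=1
i=3 t=19 v=9: → [18,29),[16,27),[14,25),[12,23),[10,21); WM=16; [2,13) fires=1 [4,15) fires=2
i=4 t=22 v=5: → [22,33),[20,31),[18,29),[16,27),[14,25),[12,23); WM=19; [6,17) fires=2 [8,19) fires=2
i=5 t=8 v=8: DROP (t<19-1); WM=19
i=6 t=12 v=4: DROP (t<19-1); WM=19
i=7 t=17 v=1: DROP (t<19-1); WM=19
i=8 t=28 v=4: → [28,39),[26,37),[24,35),[22,33),[20,31),[18,29); WM=25; [10,21) fires=3 [12,23) fires=3 [14,25) fires=2
i=9 t=23 v=6: DROP (t<25-1); WM=25
i=10 t=39 v=1: → [38,49),[36,47),[34,45),[32,43),[30,41); WM=36; [16,27) fires=2 [18,29) fires=3 [20,31) fires=2 [22,33) fires=2 [24,35) fires=1
i=11 t=15 v=6: DROP (t<36-1); WM=36
i=12 t=46 v=7: → [46,57),[44,55),[42,53),[40,51),[38,49),[36,47); WM=43; [26,37) fires=1 [28,39) fires=1 [30,41) fires=1 [32,43) fires=1
i=13 t=48 v=4: → [48,59),[46,57),[44,55),[42,53),[40,51),[38,49); WM=45; [34,45) fires=1
i=14 t=52 v=7: → [52,63),[50,61),[48,59),[46,57),[44,55),[42,53); WM=49; [36,47) fires=2 [38,49) fires=3
i=15 t=52 v=5: → [52,63),[50,61),[48,59),[46,57),[44,55),[42,53); WM=49
i=16 t=57 v=1: → [56,67),[54,65),[52,63),[50,61),[48,59); WM=54; [40,51) fires=2 [42,53) fires=3
i=17 t=65 v=8: → [64,75),[62,73),[60,71),[58,69),[56,67); WM=62; [44,55) fires=3 [46,57) fires=3 [48,59) fires=4 [50,61) fires=3
i=18 t=61 v=7: → [60,71),[58,69),[56,67),[54,65),[52,63); WM=62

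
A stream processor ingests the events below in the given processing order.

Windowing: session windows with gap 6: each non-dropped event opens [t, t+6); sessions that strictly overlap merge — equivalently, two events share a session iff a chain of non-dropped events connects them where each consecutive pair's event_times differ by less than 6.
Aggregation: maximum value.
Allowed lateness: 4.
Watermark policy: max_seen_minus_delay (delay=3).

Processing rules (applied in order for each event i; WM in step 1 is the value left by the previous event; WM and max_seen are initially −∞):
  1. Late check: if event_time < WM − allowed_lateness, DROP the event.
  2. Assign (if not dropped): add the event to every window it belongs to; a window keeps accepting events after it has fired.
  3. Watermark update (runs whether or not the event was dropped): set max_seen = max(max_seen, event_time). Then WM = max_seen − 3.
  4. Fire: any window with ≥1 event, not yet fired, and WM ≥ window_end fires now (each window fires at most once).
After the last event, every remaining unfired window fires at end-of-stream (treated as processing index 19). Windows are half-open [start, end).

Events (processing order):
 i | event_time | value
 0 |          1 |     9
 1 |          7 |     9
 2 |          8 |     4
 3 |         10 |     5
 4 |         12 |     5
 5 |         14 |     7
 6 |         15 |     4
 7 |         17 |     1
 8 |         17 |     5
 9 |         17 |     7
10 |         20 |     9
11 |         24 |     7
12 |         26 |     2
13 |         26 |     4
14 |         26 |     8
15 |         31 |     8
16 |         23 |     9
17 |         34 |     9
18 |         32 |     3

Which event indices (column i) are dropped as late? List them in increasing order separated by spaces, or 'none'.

i=0 t=1 v=9: → [1,7); WM=-2
i=1 t=7 v=9: → [7,13); WM=4
i=2 t=8 v=4: → [7,14); WM=5
i=3 t=10 v=5: → [7,16); WM=7
i=4 t=12 v=5: → [7,18); WM=9
i=5 t=14 v=7: → [7,20); WM=11
i=6 t=15 v=4: → [7,21); WM=12
i=7 t=17 v=1: → [7,23); WM=14
i=8 t=17 v=5: → [7,23); WM=14
i=9 t=17 v=7: → [7,23); WM=14
i=10 t=20 v=9: → [7,26); WM=17
i=11 t=24 v=7: → [7,30); WM=21
i=12 t=26 v=2: → [7,32); WM=23
i=13 t=26 v=4: → [7,32); WM=23
i=14 t=26 v=8: → [7,32); WM=23
i=15 t=31 v=8: → [7,37); WM=28
i=16 t=23 v=9: DROP (t<28-4); WM=28
i=17 t=34 v=9: → [7,40); WM=31
i=18 t=32 v=3: → [7,40); WM=31

16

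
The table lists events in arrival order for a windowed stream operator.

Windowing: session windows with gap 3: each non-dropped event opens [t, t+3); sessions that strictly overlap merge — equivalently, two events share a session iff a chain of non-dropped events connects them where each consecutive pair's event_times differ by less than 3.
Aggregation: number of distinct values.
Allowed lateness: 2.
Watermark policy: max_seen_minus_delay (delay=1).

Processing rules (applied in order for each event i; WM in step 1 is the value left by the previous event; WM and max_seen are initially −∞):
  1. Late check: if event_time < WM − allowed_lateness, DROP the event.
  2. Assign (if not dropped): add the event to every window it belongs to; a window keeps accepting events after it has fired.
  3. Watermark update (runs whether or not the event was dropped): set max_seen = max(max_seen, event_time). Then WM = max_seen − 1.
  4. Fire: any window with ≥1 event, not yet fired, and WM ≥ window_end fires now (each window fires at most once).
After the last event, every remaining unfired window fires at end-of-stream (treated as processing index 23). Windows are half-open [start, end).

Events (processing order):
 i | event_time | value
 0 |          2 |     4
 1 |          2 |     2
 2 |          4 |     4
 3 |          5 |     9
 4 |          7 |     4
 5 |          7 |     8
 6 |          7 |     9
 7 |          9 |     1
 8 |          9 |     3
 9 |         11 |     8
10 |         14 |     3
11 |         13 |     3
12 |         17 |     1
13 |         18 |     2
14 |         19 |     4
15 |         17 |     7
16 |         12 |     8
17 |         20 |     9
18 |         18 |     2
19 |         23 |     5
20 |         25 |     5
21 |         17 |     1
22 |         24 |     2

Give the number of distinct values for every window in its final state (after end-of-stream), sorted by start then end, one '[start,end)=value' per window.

[2,17)=6 [17,23)=5 [23,28)=2

i=0 t=2 v=4: → [2,5); WM=1
i=1 t=2 v=2: → [2,5); WM=1
i=2 t=4 v=4: → [2,7); WM=3
i=3 t=5 v=9: → [2,8); WM=4
i=4 t=7 v=4: → [2,10); WM=6
i=5 t=7 v=8: → [2,10); WM=6
i=6 t=7 v=9: → [2,10); WM=6
i=7 t=9 v=1: → [2,12); WM=8
i=8 t=9 v=3: → [2,12); WM=8
i=9 t=11 v=8: → [2,14); WM=10
i=10 t=14 v=3: → [14,17); WM=13
i=11 t=13 v=3: → [2,17); WM=13
i=12 t=17 v=1: → [17,20); WM=16
i=13 t=18 v=2: → [17,21); WM=17
i=14 t=19 v=4: → [17,22); WM=18
i=15 t=17 v=7: → [17,22); WM=18
i=16 t=12 v=8: DROP (t<18-2); WM=18
i=17 t=20 v=9: → [17,23); WM=19
i=18 t=18 v=2: → [17,23); WM=19
i=19 t=23 v=5: → [23,26); WM=22
i=20 t=25 v=5: → [23,28); WM=24
i=21 t=17 v=1: DROP (t<24-2); WM=24
i=22 t=24 v=2: → [23,28); WM=24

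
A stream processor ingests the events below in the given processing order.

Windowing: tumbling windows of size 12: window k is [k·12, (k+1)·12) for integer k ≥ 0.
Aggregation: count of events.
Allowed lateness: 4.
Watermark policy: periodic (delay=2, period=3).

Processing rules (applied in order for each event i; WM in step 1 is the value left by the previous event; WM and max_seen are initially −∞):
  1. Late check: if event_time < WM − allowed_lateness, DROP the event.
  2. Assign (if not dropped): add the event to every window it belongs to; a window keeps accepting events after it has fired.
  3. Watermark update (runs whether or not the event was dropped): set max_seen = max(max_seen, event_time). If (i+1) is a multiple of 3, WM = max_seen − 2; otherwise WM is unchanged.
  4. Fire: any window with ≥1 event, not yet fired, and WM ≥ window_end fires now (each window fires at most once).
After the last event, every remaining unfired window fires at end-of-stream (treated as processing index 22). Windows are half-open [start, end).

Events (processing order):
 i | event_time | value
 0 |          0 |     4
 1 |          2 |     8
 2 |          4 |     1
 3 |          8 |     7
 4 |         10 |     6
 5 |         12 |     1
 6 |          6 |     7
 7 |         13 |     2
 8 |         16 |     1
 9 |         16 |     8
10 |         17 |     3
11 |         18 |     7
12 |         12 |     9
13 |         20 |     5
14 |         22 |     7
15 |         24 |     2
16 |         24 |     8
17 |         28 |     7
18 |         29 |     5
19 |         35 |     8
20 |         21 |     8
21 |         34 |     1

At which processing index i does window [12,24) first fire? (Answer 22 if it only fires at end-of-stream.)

i=0 t=0 v=4: → [0,12); WM=−∞
i=1 t=2 v=8: → [0,12); WM=−∞
i=2 t=4 v=1: → [0,12); WM=2
i=3 t=8 v=7: → [0,12); WM=2
i=4 t=10 v=6: → [0,12); WM=2
i=5 t=12 v=1: → [12,24); WM=10
i=6 t=6 v=7: → [0,12); WM=10
i=7 t=13 v=2: → [12,24); WM=10
i=8 t=16 v=1: → [12,24); WM=14; [0,12) fires=6
i=9 t=16 v=8: → [12,24); WM=14
i=10 t=17 v=3: → [12,24); WM=14
i=11 t=18 v=7: → [12,24); WM=16
i=12 t=12 v=9: → [12,24); WM=16
i=13 t=20 v=5: → [12,24); WM=16
i=14 t=22 v=7: → [12,24); WM=20
i=15 t=24 v=2: → [24,36); WM=20
i=16 t=24 v=8: → [24,36); WM=20
i=17 t=28 v=7: → [24,36); WM=26; [12,24) fires=9
i=18 t=29 v=5: → [24,36); WM=26
i=19 t=35 v=8: → [24,36); WM=26
i=20 t=21 v=8: DROP (t<26-4); WM=33
i=21 t=34 v=1: → [24,36); WM=33

17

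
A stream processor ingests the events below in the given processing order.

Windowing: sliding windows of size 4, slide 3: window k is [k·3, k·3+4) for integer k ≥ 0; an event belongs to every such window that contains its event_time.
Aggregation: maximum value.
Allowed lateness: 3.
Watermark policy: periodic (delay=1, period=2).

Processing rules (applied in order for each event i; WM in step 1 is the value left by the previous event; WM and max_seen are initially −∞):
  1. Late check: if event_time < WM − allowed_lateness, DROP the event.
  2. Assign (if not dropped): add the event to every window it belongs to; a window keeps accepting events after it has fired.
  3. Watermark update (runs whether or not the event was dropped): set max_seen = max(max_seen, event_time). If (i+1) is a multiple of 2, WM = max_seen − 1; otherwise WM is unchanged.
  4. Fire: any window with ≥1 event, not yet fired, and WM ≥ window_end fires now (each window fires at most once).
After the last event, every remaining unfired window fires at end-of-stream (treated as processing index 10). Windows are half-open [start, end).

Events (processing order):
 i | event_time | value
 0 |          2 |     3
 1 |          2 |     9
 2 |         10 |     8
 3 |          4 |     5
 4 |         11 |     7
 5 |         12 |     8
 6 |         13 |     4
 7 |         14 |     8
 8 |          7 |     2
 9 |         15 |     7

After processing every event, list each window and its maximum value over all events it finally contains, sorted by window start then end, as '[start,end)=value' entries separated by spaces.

i=0 t=2 v=3: → [0,4); WM=−∞
i=1 t=2 v=9: → [0,4); WM=1
i=2 t=10 v=8: → [9,13); WM=1
i=3 t=4 v=5: → [3,7); WM=9; [0,4) fires=9 [3,7) fires=5
i=4 t=11 v=7: → [9,13); WM=9
i=5 t=12 v=8: → [12,16),[9,13); WM=11
i=6 t=13 v=4: → [12,16); WM=11
i=7 t=14 v=8: → [12,16); WM=13; [9,13) fires=8
i=8 t=7 v=2: DROP (t<13-3); WM=13
i=9 t=15 v=7: → [15,19),[12,16); WM=14

[0,4)=9 [3,7)=5 [9,13)=8 [12,16)=8 [15,19)=7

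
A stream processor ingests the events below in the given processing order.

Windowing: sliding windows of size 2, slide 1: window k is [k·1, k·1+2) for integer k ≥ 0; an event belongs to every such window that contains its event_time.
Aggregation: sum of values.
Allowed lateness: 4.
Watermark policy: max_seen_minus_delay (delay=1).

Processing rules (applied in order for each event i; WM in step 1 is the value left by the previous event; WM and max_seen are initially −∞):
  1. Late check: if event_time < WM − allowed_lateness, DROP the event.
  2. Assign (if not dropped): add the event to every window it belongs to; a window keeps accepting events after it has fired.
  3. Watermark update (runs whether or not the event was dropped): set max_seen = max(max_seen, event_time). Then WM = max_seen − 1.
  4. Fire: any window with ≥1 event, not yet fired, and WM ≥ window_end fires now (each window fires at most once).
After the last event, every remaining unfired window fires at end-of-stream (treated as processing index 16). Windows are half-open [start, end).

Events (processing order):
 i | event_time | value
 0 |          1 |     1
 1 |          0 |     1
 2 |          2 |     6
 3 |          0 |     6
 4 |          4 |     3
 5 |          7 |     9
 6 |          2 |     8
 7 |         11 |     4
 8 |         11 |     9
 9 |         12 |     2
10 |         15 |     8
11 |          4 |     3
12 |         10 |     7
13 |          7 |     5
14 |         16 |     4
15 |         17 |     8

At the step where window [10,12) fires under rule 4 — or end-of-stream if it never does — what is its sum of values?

13

i=0 t=1 v=1: → [1,3),[0,2); WM=0
i=1 t=0 v=1: → [0,2); WM=0
i=2 t=2 v=6: → [2,4),[1,3); WM=1
i=3 t=0 v=6: → [0,2); WM=1
i=4 t=4 v=3: → [4,6),[3,5); WM=3; [0,2) fires=8 [1,3) fires=7
i=5 t=7 v=9: → [7,9),[6,8); WM=6; [2,4) fires=6 [3,5) fires=3 [4,6) fires=3
i=6 t=2 v=8: → [2,4),[1,3); WM=6
i=7 t=11 v=4: → [11,13),[10,12); WM=10; [6,8) fires=9 [7,9) fires=9
i=8 t=11 v=9: → [11,13),[10,12); WM=10
i=9 t=12 v=2: → [12,14),[11,13); WM=11
i=10 t=15 v=8: → [15,17),[14,16); WM=14; [10,12) fires=13 [11,13) fires=15 [12,14) fires=2
i=11 t=4 v=3: DROP (t<14-4); WM=14
i=12 t=10 v=7: → [10,12),[9,11); WM=14; [9,11) fires=7
i=13 t=7 v=5: DROP (t<14-4); WM=14
i=14 t=16 v=4: → [16,18),[15,17); WM=15
i=15 t=17 v=8: → [17,19),[16,18); WM=16; [14,16) fires=8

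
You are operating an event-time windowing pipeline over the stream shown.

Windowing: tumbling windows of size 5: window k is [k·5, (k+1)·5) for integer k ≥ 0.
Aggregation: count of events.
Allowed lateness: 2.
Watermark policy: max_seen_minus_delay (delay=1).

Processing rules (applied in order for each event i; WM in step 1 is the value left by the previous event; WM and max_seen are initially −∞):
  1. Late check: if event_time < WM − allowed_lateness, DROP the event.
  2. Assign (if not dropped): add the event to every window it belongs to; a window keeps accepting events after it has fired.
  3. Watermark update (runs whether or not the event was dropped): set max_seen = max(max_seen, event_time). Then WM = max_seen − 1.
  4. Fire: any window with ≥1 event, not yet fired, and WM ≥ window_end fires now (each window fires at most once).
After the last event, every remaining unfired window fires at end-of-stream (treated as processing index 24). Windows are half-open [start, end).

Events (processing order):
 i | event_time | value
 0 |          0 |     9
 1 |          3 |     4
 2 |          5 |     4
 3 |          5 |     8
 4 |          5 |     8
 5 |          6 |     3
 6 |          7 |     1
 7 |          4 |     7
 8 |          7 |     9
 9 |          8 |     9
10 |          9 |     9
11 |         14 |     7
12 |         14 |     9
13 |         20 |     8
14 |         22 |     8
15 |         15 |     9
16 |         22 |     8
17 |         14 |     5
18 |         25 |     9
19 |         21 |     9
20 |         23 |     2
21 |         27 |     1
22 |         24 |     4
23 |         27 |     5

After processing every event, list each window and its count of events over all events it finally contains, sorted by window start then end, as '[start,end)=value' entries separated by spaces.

i=0 t=0 v=9: → [0,5); WM=-1
i=1 t=3 v=4: → [0,5); WM=2
i=2 t=5 v=4: → [5,10); WM=4
i=3 t=5 v=8: → [5,10); WM=4
i=4 t=5 v=8: → [5,10); WM=4
i=5 t=6 v=3: → [5,10); WM=5; [0,5) fires=2
i=6 t=7 v=1: → [5,10); WM=6
i=7 t=4 v=7: → [0,5); WM=6
i=8 t=7 v=9: → [5,10); WM=6
i=9 t=8 v=9: → [5,10); WM=7
i=10 t=9 v=9: → [5,10); WM=8
i=11 t=14 v=7: → [10,15); WM=13; [5,10) fires=8
i=12 t=14 v=9: → [10,15); WM=13
i=13 t=20 v=8: → [20,25); WM=19; [10,15) fires=2
i=14 t=22 v=8: → [20,25); WM=21
i=15 t=15 v=9: DROP (t<21-2); WM=21
i=16 t=22 v=8: → [20,25); WM=21
i=17 t=14 v=5: DROP (t<21-2); WM=21
i=18 t=25 v=9: → [25,30); WM=24
i=19 t=21 v=9: DROP (t<24-2); WM=24
i=20 t=23 v=2: → [20,25); WM=24
i=21 t=27 v=1: → [25,30); WM=26; [20,25) fires=4
i=22 t=24 v=4: → [20,25); WM=26
i=23 t=27 v=5: → [25,30); WM=26

[0,5)=3 [5,10)=8 [10,15)=2 [20,25)=5 [25,30)=3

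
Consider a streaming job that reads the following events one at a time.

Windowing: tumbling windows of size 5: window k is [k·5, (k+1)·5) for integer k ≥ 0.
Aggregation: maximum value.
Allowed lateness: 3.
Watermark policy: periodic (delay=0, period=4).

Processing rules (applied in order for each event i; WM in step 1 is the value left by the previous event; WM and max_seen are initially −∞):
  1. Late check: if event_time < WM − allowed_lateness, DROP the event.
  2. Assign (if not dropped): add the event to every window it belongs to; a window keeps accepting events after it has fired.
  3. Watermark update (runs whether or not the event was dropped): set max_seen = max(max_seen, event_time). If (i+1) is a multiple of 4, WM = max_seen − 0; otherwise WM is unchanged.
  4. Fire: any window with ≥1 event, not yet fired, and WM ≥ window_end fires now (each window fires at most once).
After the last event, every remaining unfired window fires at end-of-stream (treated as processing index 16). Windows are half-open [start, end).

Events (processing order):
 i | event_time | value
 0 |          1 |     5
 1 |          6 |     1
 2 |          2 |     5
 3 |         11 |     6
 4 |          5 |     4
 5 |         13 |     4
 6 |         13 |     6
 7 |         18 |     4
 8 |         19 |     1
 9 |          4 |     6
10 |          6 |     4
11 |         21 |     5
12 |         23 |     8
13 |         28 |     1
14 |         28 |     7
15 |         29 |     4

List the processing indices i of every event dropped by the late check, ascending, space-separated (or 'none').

4 9 10

i=0 t=1 v=5: → [0,5); WM=−∞
i=1 t=6 v=1: → [5,10); WM=−∞
i=2 t=2 v=5: → [0,5); WM=−∞
i=3 t=11 v=6: → [10,15); WM=11; [0,5) fires=5 [5,10) fires=1
i=4 t=5 v=4: DROP (t<11-3); WM=11
i=5 t=13 v=4: → [10,15); WM=11
i=6 t=13 v=6: → [10,15); WM=11
i=7 t=18 v=4: → [15,20); WM=18; [10,15) fires=6
i=8 t=19 v=1: → [15,20); WM=18
i=9 t=4 v=6: DROP (t<18-3); WM=18
i=10 t=6 v=4: DROP (t<18-3); WM=18
i=11 t=21 v=5: → [20,25); WM=21; [15,20) fires=4
i=12 t=23 v=8: → [20,25); WM=21
i=13 t=28 v=1: → [25,30); WM=21
i=14 t=28 v=7: → [25,30); WM=21
i=15 t=29 v=4: → [25,30); WM=29; [20,25) fires=8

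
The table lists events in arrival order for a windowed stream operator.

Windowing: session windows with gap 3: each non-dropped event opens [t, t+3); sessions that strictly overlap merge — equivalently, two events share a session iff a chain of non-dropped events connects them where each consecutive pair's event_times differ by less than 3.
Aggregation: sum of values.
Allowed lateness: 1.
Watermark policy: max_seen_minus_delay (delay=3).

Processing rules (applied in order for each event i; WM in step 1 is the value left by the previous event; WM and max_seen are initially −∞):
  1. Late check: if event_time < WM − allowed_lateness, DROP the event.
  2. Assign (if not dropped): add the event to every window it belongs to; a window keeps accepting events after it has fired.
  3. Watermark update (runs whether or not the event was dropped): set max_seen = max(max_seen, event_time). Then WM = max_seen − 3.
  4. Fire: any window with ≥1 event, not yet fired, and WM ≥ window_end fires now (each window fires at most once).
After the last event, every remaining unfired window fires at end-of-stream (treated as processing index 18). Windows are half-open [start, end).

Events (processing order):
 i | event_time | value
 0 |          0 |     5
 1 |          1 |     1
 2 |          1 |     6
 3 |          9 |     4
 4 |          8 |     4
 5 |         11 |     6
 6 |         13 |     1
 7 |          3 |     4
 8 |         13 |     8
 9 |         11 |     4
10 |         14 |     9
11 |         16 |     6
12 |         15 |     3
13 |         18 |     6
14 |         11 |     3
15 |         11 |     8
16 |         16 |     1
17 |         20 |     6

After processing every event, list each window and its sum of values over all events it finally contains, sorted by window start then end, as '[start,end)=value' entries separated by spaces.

i=0 t=0 v=5: → [0,3); WM=-3
i=1 t=1 v=1: → [0,4); WM=-2
i=2 t=1 v=6: → [0,4); WM=-2
i=3 t=9 v=4: → [9,12); WM=6
i=4 t=8 v=4: → [8,12); WM=6
i=5 t=11 v=6: → [8,14); WM=8
i=6 t=13 v=1: → [8,16); WM=10
i=7 t=3 v=4: DROP (t<10-1); WM=10
i=8 t=13 v=8: → [8,16); WM=10
i=9 t=11 v=4: → [8,16); WM=10
i=10 t=14 v=9: → [8,17); WM=11
i=11 t=16 v=6: → [8,19); WM=13
i=12 t=15 v=3: → [8,19); WM=13
i=13 t=18 v=6: → [8,21); WM=15
i=14 t=11 v=3: DROP (t<15-1); WM=15
i=15 t=11 v=8: DROP (t<15-1); WM=15
i=16 t=16 v=1: → [8,21); WM=15
i=17 t=20 v=6: → [8,23); WM=17

[0,4)=12 [8,23)=58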